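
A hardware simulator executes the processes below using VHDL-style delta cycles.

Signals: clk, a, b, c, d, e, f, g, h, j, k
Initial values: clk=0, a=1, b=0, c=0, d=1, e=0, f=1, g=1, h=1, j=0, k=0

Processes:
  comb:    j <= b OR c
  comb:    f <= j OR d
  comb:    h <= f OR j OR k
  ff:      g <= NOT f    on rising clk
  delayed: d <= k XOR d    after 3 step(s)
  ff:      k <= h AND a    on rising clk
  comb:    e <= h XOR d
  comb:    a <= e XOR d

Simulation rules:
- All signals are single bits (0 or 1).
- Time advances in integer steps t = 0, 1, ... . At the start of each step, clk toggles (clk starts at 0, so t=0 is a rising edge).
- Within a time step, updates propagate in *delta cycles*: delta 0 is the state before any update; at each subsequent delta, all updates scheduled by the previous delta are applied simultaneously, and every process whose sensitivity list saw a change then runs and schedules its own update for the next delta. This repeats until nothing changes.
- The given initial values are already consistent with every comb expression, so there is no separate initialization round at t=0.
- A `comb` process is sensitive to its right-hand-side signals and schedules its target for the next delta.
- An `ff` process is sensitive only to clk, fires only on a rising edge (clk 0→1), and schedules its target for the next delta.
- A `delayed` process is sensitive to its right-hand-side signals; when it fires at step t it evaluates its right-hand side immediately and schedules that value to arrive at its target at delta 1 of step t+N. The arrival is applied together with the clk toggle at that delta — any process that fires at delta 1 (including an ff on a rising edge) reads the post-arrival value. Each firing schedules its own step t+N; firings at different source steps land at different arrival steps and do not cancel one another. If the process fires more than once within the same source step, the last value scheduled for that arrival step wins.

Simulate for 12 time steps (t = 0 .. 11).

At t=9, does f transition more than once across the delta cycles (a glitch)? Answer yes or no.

no

t0.Δ0 h=1 b=0 clk=0 d=1 c=0 k=0 a=1 j=0 e=0 g=1 f=1
t0.Δ1 h=1 b=0 clk=1 d=1 c=0 k=0 a=1 j=0 e=0 g=1 f=1
t0.Δ2 h=1 b=0 clk=1 d=1 c=0 k=1 a=1 j=0 e=0 g=0 f=1
t1.Δ0 h=1 b=0 clk=1 d=1 c=0 k=1 a=1 j=0 e=0 g=0 f=1
t1.Δ1 h=1 b=0 clk=0 d=1 c=0 k=1 a=1 j=0 e=0 g=0 f=1
t2.Δ0 h=1 b=0 clk=0 d=1 c=0 k=1 a=1 j=0 e=0 g=0 f=1
t2.Δ1 h=1 b=0 clk=1 d=1 c=0 k=1 a=1 j=0 e=0 g=0 f=1
t3.Δ0 h=1 b=0 clk=1 d=1 c=0 k=1 a=1 j=0 e=0 g=0 f=1
t3.Δ1 h=1 b=0 clk=0 d=0 c=0 k=1 a=1 j=0 e=0 g=0 f=1
t3.Δ2 h=1 b=0 clk=0 d=0 c=0 k=1 a=0 j=0 e=1 g=0 f=0
t3.Δ3 h=1 b=0 clk=0 d=0 c=0 k=1 a=1 j=0 e=1 g=0 f=0
t4.Δ0 h=1 b=0 clk=0 d=0 c=0 k=1 a=1 j=0 e=1 g=0 f=0
t4.Δ1 h=1 b=0 clk=1 d=0 c=0 k=1 a=1 j=0 e=1 g=0 f=0
t4.Δ2 h=1 b=0 clk=1 d=0 c=0 k=1 a=1 j=0 e=1 g=1 f=0
t5.Δ0 h=1 b=0 clk=1 d=0 c=0 k=1 a=1 j=0 e=1 g=1 f=0
t5.Δ1 h=1 b=0 clk=0 d=0 c=0 k=1 a=1 j=0 e=1 g=1 f=0
t6.Δ0 h=1 b=0 clk=0 d=0 c=0 k=1 a=1 j=0 e=1 g=1 f=0
t6.Δ1 h=1 b=0 clk=1 d=1 c=0 k=1 a=1 j=0 e=1 g=1 f=0
t6.Δ2 h=1 b=0 clk=1 d=1 c=0 k=1 a=0 j=0 e=0 g=1 f=1
t6.Δ3 h=1 b=0 clk=1 d=1 c=0 k=1 a=1 j=0 e=0 g=1 f=1
t7.Δ0 h=1 b=0 clk=1 d=1 c=0 k=1 a=1 j=0 e=0 g=1 f=1
t7.Δ1 h=1 b=0 clk=0 d=1 c=0 k=1 a=1 j=0 e=0 g=1 f=1
t8.Δ0 h=1 b=0 clk=0 d=1 c=0 k=1 a=1 j=0 e=0 g=1 f=1
t8.Δ1 h=1 b=0 clk=1 d=1 c=0 k=1 a=1 j=0 e=0 g=1 f=1
t8.Δ2 h=1 b=0 clk=1 d=1 c=0 k=1 a=1 j=0 e=0 g=0 f=1
t9.Δ0 h=1 b=0 clk=1 d=1 c=0 k=1 a=1 j=0 e=0 g=0 f=1
t9.Δ1 h=1 b=0 clk=0 d=0 c=0 k=1 a=1 j=0 e=0 g=0 f=1
t9.Δ2 h=1 b=0 clk=0 d=0 c=0 k=1 a=0 j=0 e=1 g=0 f=0
t9.Δ3 h=1 b=0 clk=0 d=0 c=0 k=1 a=1 j=0 e=1 g=0 f=0
t10.Δ0 h=1 b=0 clk=0 d=0 c=0 k=1 a=1 j=0 e=1 g=0 f=0
t10.Δ1 h=1 b=0 clk=1 d=0 c=0 k=1 a=1 j=0 e=1 g=0 f=0
t10.Δ2 h=1 b=0 clk=1 d=0 c=0 k=1 a=1 j=0 e=1 g=1 f=0
t11.Δ0 h=1 b=0 clk=1 d=0 c=0 k=1 a=1 j=0 e=1 g=1 f=0
t11.Δ1 h=1 b=0 clk=0 d=0 c=0 k=1 a=1 j=0 e=1 g=1 f=0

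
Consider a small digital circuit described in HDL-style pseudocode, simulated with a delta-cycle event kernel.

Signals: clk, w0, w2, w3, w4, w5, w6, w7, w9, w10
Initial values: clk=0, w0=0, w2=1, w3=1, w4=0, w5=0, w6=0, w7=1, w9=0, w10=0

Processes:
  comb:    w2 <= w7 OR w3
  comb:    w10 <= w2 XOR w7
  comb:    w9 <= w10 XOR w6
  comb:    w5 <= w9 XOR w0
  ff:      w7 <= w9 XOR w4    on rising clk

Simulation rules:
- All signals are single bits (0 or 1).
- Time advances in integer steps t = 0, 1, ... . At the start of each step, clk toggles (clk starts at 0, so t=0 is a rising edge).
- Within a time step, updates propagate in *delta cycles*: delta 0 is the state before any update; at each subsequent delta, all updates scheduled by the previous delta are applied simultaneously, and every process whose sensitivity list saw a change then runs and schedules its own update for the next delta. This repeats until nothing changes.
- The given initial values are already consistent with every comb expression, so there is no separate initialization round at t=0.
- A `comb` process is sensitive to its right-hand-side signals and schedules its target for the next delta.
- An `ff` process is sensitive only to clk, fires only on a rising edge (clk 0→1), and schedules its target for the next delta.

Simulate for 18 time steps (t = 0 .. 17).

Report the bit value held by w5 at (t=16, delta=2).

0

[bits: clk,w7,w2,w10,w3,w6,w5,w4,w0,w9]
t=0: Δ0=0110100000 Δ1=1110100000 Δ2=1010100000 Δ3=1011100000 Δ4=1011100001 Δ5=1011101001 | 5Δ
t=1: Δ0=1011101001 Δ1=0011101001 | 1Δ
t=2: Δ0=0011101001 Δ1=1011101001 Δ2=1111101001 Δ3=1110101001 Δ4=1110101000 Δ5=1110100000 | 5Δ
t=3: Δ0=1110100000 Δ1=0110100000 | 1Δ
t=4: Δ0=0110100000 Δ1=1110100000 Δ2=1010100000 Δ3=1011100000 Δ4=1011100001 Δ5=1011101001 | 5Δ
t=5: Δ0=1011101001 Δ1=0011101001 | 1Δ
t=6: Δ0=0011101001 Δ1=1011101001 Δ2=1111101001 Δ3=1110101001 Δ4=1110101000 Δ5=1110100000 | 5Δ
t=7: Δ0=1110100000 Δ1=0110100000 | 1Δ
t=8: Δ0=0110100000 Δ1=1110100000 Δ2=1010100000 Δ3=1011100000 Δ4=1011100001 Δ5=1011101001 | 5Δ
t=9: Δ0=1011101001 Δ1=0011101001 | 1Δ
t=10: Δ0=0011101001 Δ1=1011101001 Δ2=1111101001 Δ3=1110101001 Δ4=1110101000 Δ5=1110100000 | 5Δ
t=11: Δ0=1110100000 Δ1=0110100000 | 1Δ
t=12: Δ0=0110100000 Δ1=1110100000 Δ2=1010100000 Δ3=1011100000 Δ4=1011100001 Δ5=1011101001 | 5Δ
t=13: Δ0=1011101001 Δ1=0011101001 | 1Δ
t=14: Δ0=0011101001 Δ1=1011101001 Δ2=1111101001 Δ3=1110101001 Δ4=1110101000 Δ5=1110100000 | 5Δ
t=15: Δ0=1110100000 Δ1=0110100000 | 1Δ
t=16: Δ0=0110100000 Δ1=1110100000 Δ2=1010100000 Δ3=1011100000 Δ4=1011100001 Δ5=1011101001 | 5Δ
t=17: Δ0=1011101001 Δ1=0011101001 | 1Δ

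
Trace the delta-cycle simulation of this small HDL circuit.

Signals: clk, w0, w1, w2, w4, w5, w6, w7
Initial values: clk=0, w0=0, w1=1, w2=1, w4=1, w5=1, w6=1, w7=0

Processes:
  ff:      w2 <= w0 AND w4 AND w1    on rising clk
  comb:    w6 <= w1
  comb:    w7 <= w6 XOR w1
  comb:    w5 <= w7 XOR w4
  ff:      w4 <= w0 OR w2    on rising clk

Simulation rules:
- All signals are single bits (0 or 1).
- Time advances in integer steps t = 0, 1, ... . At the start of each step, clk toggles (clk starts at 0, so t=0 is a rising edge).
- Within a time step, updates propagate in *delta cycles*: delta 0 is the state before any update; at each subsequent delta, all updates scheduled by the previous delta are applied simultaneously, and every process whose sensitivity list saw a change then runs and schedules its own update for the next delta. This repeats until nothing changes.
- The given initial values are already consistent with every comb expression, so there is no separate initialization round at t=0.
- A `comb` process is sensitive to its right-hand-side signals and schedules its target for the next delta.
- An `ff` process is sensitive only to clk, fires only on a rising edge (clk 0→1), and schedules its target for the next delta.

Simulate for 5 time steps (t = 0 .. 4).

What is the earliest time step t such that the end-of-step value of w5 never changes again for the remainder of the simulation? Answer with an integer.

t=0 Δ0: w7=0 w6=1 w4=1 clk=0 w0=0 w2=1 w1=1 w5=1
  Δ1: clk:0→1
  Δ2: w2:1→0
  (2Δ to stable)
t=1 Δ0: w7=0 w6=1 w4=1 clk=1 w0=0 w2=0 w1=1 w5=1
  Δ1: clk:1→0
  (1Δ to stable)
t=2 Δ0: w7=0 w6=1 w4=1 clk=0 w0=0 w2=0 w1=1 w5=1
  Δ1: clk:0→1
  Δ2: w4:1→0
  Δ3: w5:1→0
  (3Δ to stable)
t=3 Δ0: w7=0 w6=1 w4=0 clk=1 w0=0 w2=0 w1=1 w5=0
  Δ1: clk:1→0
  (1Δ to stable)
t=4 Δ0: w7=0 w6=1 w4=0 clk=0 w0=0 w2=0 w1=1 w5=0
  Δ1: clk:0→1
  (1Δ to stable)

2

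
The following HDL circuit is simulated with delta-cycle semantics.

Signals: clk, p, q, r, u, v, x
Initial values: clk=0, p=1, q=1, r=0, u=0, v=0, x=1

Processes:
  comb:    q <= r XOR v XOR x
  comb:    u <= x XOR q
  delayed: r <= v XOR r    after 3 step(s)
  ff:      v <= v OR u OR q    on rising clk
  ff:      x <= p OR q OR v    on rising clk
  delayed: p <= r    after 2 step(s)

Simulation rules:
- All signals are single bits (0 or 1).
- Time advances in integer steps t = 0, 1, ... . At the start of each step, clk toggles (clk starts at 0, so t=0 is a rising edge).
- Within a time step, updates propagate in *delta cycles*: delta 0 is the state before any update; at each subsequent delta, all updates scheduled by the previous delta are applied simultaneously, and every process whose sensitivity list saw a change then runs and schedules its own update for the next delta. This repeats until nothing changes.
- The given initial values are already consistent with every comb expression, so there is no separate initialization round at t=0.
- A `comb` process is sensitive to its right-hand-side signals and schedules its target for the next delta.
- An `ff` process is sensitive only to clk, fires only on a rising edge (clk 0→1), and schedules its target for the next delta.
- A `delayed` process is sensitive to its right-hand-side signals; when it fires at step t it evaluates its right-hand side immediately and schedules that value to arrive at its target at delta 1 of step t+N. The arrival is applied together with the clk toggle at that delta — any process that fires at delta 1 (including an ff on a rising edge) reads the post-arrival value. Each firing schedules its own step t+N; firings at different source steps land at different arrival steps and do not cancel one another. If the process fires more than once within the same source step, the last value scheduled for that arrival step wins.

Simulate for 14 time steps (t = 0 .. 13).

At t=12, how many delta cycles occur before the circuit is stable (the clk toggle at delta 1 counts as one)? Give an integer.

t=0 Δ0: clk=0 v=0 p=1 q=1 x=1 r=0 u=0
  Δ1: clk:0→1
  Δ2: v:0→1
  Δ3: q:1→0
  Δ4: u:0→1
  (4Δ to stable)
t=1 Δ0: clk=1 v=1 p=1 q=0 x=1 r=0 u=1
  Δ1: clk:1→0
  (1Δ to stable)
t=2 Δ0: clk=0 v=1 p=1 q=0 x=1 r=0 u=1
  Δ1: clk:0→1
  (1Δ to stable)
t=3 Δ0: clk=1 v=1 p=1 q=0 x=1 r=0 u=1
  Δ1: clk:1→0, r:0→1
  Δ2: q:0→1
  Δ3: u:1→0
  (3Δ to stable)
t=4 Δ0: clk=0 v=1 p=1 q=1 x=1 r=1 u=0
  Δ1: clk:0→1
  (1Δ to stable)
t=5 Δ0: clk=1 v=1 p=1 q=1 x=1 r=1 u=0
  Δ1: clk:1→0
  (1Δ to stable)
t=6 Δ0: clk=0 v=1 p=1 q=1 x=1 r=1 u=0
  Δ1: clk:0→1, r:1→0
  Δ2: q:1→0
  Δ3: u:0→1
  (3Δ to stable)
t=7 Δ0: clk=1 v=1 p=1 q=0 x=1 r=0 u=1
  Δ1: clk:1→0
  (1Δ to stable)
t=8 Δ0: clk=0 v=1 p=1 q=0 x=1 r=0 u=1
  Δ1: clk:0→1, p:1→0
  (1Δ to stable)
t=9 Δ0: clk=1 v=1 p=0 q=0 x=1 r=0 u=1
  Δ1: clk:1→0, r:0→1
  Δ2: q:0→1
  Δ3: u:1→0
  (3Δ to stable)
t=10 Δ0: clk=0 v=1 p=0 q=1 x=1 r=1 u=0
  Δ1: clk:0→1
  (1Δ to stable)
t=11 Δ0: clk=1 v=1 p=0 q=1 x=1 r=1 u=0
  Δ1: clk:1→0, p:0→1
  (1Δ to stable)
t=12 Δ0: clk=0 v=1 p=1 q=1 x=1 r=1 u=0
  Δ1: clk:0→1, r:1→0
  Δ2: q:1→0
  Δ3: u:0→1
  (3Δ to stable)
t=13 Δ0: clk=1 v=1 p=1 q=0 x=1 r=0 u=1
  Δ1: clk:1→0
  (1Δ to stable)

3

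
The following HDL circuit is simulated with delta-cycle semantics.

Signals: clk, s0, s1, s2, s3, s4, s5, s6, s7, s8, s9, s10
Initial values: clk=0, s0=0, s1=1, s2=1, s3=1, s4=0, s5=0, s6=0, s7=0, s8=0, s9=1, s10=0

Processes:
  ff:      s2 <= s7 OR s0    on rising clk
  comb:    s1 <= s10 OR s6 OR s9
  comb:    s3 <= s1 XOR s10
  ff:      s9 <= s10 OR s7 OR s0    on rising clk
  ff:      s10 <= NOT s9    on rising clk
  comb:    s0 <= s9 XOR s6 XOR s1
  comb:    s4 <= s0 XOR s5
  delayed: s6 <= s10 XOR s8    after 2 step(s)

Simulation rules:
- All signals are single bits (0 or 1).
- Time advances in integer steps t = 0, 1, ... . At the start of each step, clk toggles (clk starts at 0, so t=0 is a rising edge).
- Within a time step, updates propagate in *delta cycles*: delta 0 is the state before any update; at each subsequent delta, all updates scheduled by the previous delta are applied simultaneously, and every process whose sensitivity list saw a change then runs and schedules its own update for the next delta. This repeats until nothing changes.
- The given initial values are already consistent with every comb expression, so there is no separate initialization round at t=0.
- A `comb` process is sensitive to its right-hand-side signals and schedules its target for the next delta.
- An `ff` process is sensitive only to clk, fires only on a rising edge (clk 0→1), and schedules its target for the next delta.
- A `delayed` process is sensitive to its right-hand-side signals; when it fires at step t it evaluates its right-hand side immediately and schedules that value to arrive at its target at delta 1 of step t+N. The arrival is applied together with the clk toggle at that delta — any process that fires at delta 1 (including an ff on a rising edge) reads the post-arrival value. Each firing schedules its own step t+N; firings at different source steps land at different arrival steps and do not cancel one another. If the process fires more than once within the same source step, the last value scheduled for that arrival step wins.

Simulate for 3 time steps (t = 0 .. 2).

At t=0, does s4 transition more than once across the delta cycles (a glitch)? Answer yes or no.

yes

t=0 Δ0: s3=1 s0=0 s5=0 s8=0 s6=0 s9=1 s10=0 s4=0 clk=0 s2=1 s1=1 s7=0
  Δ1: clk:0→1
  Δ2: s9:1→0, s2:1→0
  Δ3: s0:0→1, s1:1→0
  Δ4: s3:1→0, s0:1→0, s4:0→1
  Δ5: s4:1→0
  (5Δ to stable)
t=1 Δ0: s3=0 s0=0 s5=0 s8=0 s6=0 s9=0 s10=0 s4=0 clk=1 s2=0 s1=0 s7=0
  Δ1: clk:1→0
  (1Δ to stable)
t=2 Δ0: s3=0 s0=0 s5=0 s8=0 s6=0 s9=0 s10=0 s4=0 clk=0 s2=0 s1=0 s7=0
  Δ1: clk:0→1
  Δ2: s10:0→1
  Δ3: s3:0→1, s1:0→1
  Δ4: s3:1→0, s0:0→1
  Δ5: s4:0→1
  (5Δ to stable)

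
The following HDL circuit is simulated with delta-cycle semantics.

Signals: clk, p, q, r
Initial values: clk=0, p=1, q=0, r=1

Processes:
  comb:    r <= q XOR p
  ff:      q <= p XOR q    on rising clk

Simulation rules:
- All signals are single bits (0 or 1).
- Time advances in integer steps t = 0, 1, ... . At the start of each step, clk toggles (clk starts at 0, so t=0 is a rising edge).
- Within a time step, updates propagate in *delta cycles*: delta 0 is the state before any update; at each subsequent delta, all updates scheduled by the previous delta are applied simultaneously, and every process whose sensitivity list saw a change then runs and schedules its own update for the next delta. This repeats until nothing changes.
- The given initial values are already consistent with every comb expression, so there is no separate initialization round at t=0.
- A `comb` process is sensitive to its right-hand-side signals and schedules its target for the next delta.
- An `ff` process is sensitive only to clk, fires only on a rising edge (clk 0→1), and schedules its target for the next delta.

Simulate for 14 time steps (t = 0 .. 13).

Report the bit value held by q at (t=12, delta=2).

1

t=0 Δ0: r=1 q=0 clk=0 p=1
  Δ1: clk:0→1
  Δ2: q:0→1
  Δ3: r:1→0
  (3Δ to stable)
t=1 Δ0: r=0 q=1 clk=1 p=1
  Δ1: clk:1→0
  (1Δ to stable)
t=2 Δ0: r=0 q=1 clk=0 p=1
  Δ1: clk:0→1
  Δ2: q:1→0
  Δ3: r:0→1
  (3Δ to stable)
t=3 Δ0: r=1 q=0 clk=1 p=1
  Δ1: clk:1→0
  (1Δ to stable)
t=4 Δ0: r=1 q=0 clk=0 p=1
  Δ1: clk:0→1
  Δ2: q:0→1
  Δ3: r:1→0
  (3Δ to stable)
t=5 Δ0: r=0 q=1 clk=1 p=1
  Δ1: clk:1→0
  (1Δ to stable)
t=6 Δ0: r=0 q=1 clk=0 p=1
  Δ1: clk:0→1
  Δ2: q:1→0
  Δ3: r:0→1
  (3Δ to stable)
t=7 Δ0: r=1 q=0 clk=1 p=1
  Δ1: clk:1→0
  (1Δ to stable)
t=8 Δ0: r=1 q=0 clk=0 p=1
  Δ1: clk:0→1
  Δ2: q:0→1
  Δ3: r:1→0
  (3Δ to stable)
t=9 Δ0: r=0 q=1 clk=1 p=1
  Δ1: clk:1→0
  (1Δ to stable)
t=10 Δ0: r=0 q=1 clk=0 p=1
  Δ1: clk:0→1
  Δ2: q:1→0
  Δ3: r:0→1
  (3Δ to stable)
t=11 Δ0: r=1 q=0 clk=1 p=1
  Δ1: clk:1→0
  (1Δ to stable)
t=12 Δ0: r=1 q=0 clk=0 p=1
  Δ1: clk:0→1
  Δ2: q:0→1
  Δ3: r:1→0
  (3Δ to stable)
t=13 Δ0: r=0 q=1 clk=1 p=1
  Δ1: clk:1→0
  (1Δ to stable)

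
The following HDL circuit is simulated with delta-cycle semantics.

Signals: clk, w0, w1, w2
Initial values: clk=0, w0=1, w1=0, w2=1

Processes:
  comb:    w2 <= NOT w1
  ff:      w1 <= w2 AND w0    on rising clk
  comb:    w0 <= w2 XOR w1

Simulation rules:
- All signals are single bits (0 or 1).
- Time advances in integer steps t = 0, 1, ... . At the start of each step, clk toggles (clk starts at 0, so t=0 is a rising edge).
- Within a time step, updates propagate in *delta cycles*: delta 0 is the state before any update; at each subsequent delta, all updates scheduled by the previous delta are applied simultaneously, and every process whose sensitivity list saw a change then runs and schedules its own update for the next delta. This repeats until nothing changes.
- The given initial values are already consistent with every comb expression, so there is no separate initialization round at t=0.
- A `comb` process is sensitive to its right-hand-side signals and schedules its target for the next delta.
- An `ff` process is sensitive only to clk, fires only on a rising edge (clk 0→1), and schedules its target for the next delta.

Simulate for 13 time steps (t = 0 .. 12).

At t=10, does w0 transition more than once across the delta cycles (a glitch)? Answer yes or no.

[bits: w0,clk,w2,w1]
t=0: Δ0=1010 Δ1=1110 Δ2=1111 Δ3=0101 Δ4=1101 | 4Δ
t=1: Δ0=1101 Δ1=1001 | 1Δ
t=2: Δ0=1001 Δ1=1101 Δ2=1100 Δ3=0110 Δ4=1110 | 4Δ
t=3: Δ0=1110 Δ1=1010 | 1Δ
t=4: Δ0=1010 Δ1=1110 Δ2=1111 Δ3=0101 Δ4=1101 | 4Δ
t=5: Δ0=1101 Δ1=1001 | 1Δ
t=6: Δ0=1001 Δ1=1101 Δ2=1100 Δ3=0110 Δ4=1110 | 4Δ
t=7: Δ0=1110 Δ1=1010 | 1Δ
t=8: Δ0=1010 Δ1=1110 Δ2=1111 Δ3=0101 Δ4=1101 | 4Δ
t=9: Δ0=1101 Δ1=1001 | 1Δ
t=10: Δ0=1001 Δ1=1101 Δ2=1100 Δ3=0110 Δ4=1110 | 4Δ
t=11: Δ0=1110 Δ1=1010 | 1Δ
t=12: Δ0=1010 Δ1=1110 Δ2=1111 Δ3=0101 Δ4=1101 | 4Δ

yes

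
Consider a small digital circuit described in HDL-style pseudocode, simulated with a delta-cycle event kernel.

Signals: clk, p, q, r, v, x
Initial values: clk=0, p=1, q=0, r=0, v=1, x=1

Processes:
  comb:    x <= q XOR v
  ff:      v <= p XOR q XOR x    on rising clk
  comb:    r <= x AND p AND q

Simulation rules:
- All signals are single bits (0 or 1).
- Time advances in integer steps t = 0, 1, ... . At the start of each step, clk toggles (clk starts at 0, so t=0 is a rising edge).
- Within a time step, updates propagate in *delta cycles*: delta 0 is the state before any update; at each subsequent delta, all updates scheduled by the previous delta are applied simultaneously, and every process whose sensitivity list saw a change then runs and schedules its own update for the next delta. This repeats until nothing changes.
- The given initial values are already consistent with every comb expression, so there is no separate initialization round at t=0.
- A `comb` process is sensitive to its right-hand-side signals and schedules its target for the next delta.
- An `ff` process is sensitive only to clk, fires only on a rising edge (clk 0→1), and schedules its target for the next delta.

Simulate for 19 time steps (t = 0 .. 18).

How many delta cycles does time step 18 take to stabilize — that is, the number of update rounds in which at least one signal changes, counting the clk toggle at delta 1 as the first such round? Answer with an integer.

[bits: r,x,v,p,q,clk]
t=0: Δ0=011100 Δ1=011101 Δ2=010101 Δ3=000101 | 3Δ
t=1: Δ0=000101 Δ1=000100 | 1Δ
t=2: Δ0=000100 Δ1=000101 Δ2=001101 Δ3=011101 | 3Δ
t=3: Δ0=011101 Δ1=011100 | 1Δ
t=4: Δ0=011100 Δ1=011101 Δ2=010101 Δ3=000101 | 3Δ
t=5: Δ0=000101 Δ1=000100 | 1Δ
t=6: Δ0=000100 Δ1=000101 Δ2=001101 Δ3=011101 | 3Δ
t=7: Δ0=011101 Δ1=011100 | 1Δ
t=8: Δ0=011100 Δ1=011101 Δ2=010101 Δ3=000101 | 3Δ
t=9: Δ0=000101 Δ1=000100 | 1Δ
t=10: Δ0=000100 Δ1=000101 Δ2=001101 Δ3=011101 | 3Δ
t=11: Δ0=011101 Δ1=011100 | 1Δ
t=12: Δ0=011100 Δ1=011101 Δ2=010101 Δ3=000101 | 3Δ
t=13: Δ0=000101 Δ1=000100 | 1Δ
t=14: Δ0=000100 Δ1=000101 Δ2=001101 Δ3=011101 | 3Δ
t=15: Δ0=011101 Δ1=011100 | 1Δ
t=16: Δ0=011100 Δ1=011101 Δ2=010101 Δ3=000101 | 3Δ
t=17: Δ0=000101 Δ1=000100 | 1Δ
t=18: Δ0=000100 Δ1=000101 Δ2=001101 Δ3=011101 | 3Δ

3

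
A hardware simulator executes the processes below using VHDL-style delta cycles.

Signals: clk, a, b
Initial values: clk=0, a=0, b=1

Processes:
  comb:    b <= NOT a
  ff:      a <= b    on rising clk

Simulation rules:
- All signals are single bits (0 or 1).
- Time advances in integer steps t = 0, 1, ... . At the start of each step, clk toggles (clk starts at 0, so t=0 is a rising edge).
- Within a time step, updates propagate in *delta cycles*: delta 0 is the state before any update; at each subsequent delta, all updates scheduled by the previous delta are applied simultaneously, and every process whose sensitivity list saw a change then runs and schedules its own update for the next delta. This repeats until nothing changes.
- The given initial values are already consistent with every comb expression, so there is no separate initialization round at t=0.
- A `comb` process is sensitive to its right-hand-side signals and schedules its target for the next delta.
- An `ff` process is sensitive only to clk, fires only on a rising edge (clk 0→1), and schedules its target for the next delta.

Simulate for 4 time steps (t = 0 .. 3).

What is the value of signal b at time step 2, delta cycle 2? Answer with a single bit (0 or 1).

t0.Δ0 a=0 clk=0 b=1
t0.Δ1 a=0 clk=1 b=1
t0.Δ2 a=1 clk=1 b=1
t0.Δ3 a=1 clk=1 b=0
t1.Δ0 a=1 clk=1 b=0
t1.Δ1 a=1 clk=0 b=0
t2.Δ0 a=1 clk=0 b=0
t2.Δ1 a=1 clk=1 b=0
t2.Δ2 a=0 clk=1 b=0
t2.Δ3 a=0 clk=1 b=1
t3.Δ0 a=0 clk=1 b=1
t3.Δ1 a=0 clk=0 b=1

0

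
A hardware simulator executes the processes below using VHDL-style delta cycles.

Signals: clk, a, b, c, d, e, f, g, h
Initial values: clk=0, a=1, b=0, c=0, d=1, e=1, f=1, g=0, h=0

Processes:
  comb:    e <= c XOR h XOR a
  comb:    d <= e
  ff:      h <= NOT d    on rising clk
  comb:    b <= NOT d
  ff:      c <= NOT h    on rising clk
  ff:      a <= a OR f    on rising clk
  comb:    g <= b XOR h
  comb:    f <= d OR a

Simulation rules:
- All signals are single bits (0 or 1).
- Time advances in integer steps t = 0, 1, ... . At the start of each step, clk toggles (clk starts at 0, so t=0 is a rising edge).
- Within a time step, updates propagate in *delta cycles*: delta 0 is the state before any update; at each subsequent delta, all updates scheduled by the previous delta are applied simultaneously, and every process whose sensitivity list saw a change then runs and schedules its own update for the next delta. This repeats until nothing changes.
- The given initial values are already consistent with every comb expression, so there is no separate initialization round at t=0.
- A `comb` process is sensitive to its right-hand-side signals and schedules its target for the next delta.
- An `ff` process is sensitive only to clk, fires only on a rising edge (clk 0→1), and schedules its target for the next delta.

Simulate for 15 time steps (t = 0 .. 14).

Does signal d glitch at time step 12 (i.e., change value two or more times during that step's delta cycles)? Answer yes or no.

no

t=0 Δ0: g=0 clk=0 c=0 d=1 a=1 e=1 b=0 h=0 f=1
  Δ1: clk:0→1
  Δ2: c:0→1
  Δ3: e:1→0
  Δ4: d:1→0
  Δ5: b:0→1
  Δ6: g:0→1
  (6Δ to stable)
t=1 Δ0: g=1 clk=1 c=1 d=0 a=1 e=0 b=1 h=0 f=1
  Δ1: clk:1→0
  (1Δ to stable)
t=2 Δ0: g=1 clk=0 c=1 d=0 a=1 e=0 b=1 h=0 f=1
  Δ1: clk:0→1
  Δ2: h:0→1
  Δ3: g:1→0, e:0→1
  Δ4: d:0→1
  Δ5: b:1→0
  Δ6: g:0→1
  (6Δ to stable)
t=3 Δ0: g=1 clk=1 c=1 d=1 a=1 e=1 b=0 h=1 f=1
  Δ1: clk:1→0
  (1Δ to stable)
t=4 Δ0: g=1 clk=0 c=1 d=1 a=1 e=1 b=0 h=1 f=1
  Δ1: clk:0→1
  Δ2: c:1→0, h:1→0
  Δ3: g:1→0
  (3Δ to stable)
t=5 Δ0: g=0 clk=1 c=0 d=1 a=1 e=1 b=0 h=0 f=1
  Δ1: clk:1→0
  (1Δ to stable)
t=6 Δ0: g=0 clk=0 c=0 d=1 a=1 e=1 b=0 h=0 f=1
  Δ1: clk:0→1
  Δ2: c:0→1
  Δ3: e:1→0
  Δ4: d:1→0
  Δ5: b:0→1
  Δ6: g:0→1
  (6Δ to stable)
t=7 Δ0: g=1 clk=1 c=1 d=0 a=1 e=0 b=1 h=0 f=1
  Δ1: clk:1→0
  (1Δ to stable)
t=8 Δ0: g=1 clk=0 c=1 d=0 a=1 e=0 b=1 h=0 f=1
  Δ1: clk:0→1
  Δ2: h:0→1
  Δ3: g:1→0, e:0→1
  Δ4: d:0→1
  Δ5: b:1→0
  Δ6: g:0→1
  (6Δ to stable)
t=9 Δ0: g=1 clk=1 c=1 d=1 a=1 e=1 b=0 h=1 f=1
  Δ1: clk:1→0
  (1Δ to stable)
t=10 Δ0: g=1 clk=0 c=1 d=1 a=1 e=1 b=0 h=1 f=1
  Δ1: clk:0→1
  Δ2: c:1→0, h:1→0
  Δ3: g:1→0
  (3Δ to stable)
t=11 Δ0: g=0 clk=1 c=0 d=1 a=1 e=1 b=0 h=0 f=1
  Δ1: clk:1→0
  (1Δ to stable)
t=12 Δ0: g=0 clk=0 c=0 d=1 a=1 e=1 b=0 h=0 f=1
  Δ1: clk:0→1
  Δ2: c:0→1
  Δ3: e:1→0
  Δ4: d:1→0
  Δ5: b:0→1
  Δ6: g:0→1
  (6Δ to stable)
t=13 Δ0: g=1 clk=1 c=1 d=0 a=1 e=0 b=1 h=0 f=1
  Δ1: clk:1→0
  (1Δ to stable)
t=14 Δ0: g=1 clk=0 c=1 d=0 a=1 e=0 b=1 h=0 f=1
  Δ1: clk:0→1
  Δ2: h:0→1
  Δ3: g:1→0, e:0→1
  Δ4: d:0→1
  Δ5: b:1→0
  Δ6: g:0→1
  (6Δ to stable)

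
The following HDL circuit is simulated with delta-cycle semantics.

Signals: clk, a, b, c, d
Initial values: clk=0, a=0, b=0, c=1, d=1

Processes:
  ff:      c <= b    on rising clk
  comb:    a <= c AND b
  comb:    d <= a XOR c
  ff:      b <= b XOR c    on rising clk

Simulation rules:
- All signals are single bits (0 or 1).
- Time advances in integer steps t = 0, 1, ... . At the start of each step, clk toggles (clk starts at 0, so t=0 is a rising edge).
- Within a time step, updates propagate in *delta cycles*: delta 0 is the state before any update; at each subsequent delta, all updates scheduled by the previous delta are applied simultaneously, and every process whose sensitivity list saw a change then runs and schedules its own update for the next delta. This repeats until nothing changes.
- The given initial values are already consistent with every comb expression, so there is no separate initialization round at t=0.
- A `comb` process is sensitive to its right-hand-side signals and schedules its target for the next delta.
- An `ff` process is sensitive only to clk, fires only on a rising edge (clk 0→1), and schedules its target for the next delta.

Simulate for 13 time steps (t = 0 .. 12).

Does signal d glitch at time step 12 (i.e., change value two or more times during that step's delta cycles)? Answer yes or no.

t0.Δ0 d=1 b=0 c=1 a=0 clk=0
t0.Δ1 d=1 b=0 c=1 a=0 clk=1
t0.Δ2 d=1 b=1 c=0 a=0 clk=1
t0.Δ3 d=0 b=1 c=0 a=0 clk=1
t1.Δ0 d=0 b=1 c=0 a=0 clk=1
t1.Δ1 d=0 b=1 c=0 a=0 clk=0
t2.Δ0 d=0 b=1 c=0 a=0 clk=0
t2.Δ1 d=0 b=1 c=0 a=0 clk=1
t2.Δ2 d=0 b=1 c=1 a=0 clk=1
t2.Δ3 d=1 b=1 c=1 a=1 clk=1
t2.Δ4 d=0 b=1 c=1 a=1 clk=1
t3.Δ0 d=0 b=1 c=1 a=1 clk=1
t3.Δ1 d=0 b=1 c=1 a=1 clk=0
t4.Δ0 d=0 b=1 c=1 a=1 clk=0
t4.Δ1 d=0 b=1 c=1 a=1 clk=1
t4.Δ2 d=0 b=0 c=1 a=1 clk=1
t4.Δ3 d=0 b=0 c=1 a=0 clk=1
t4.Δ4 d=1 b=0 c=1 a=0 clk=1
t5.Δ0 d=1 b=0 c=1 a=0 clk=1
t5.Δ1 d=1 b=0 c=1 a=0 clk=0
t6.Δ0 d=1 b=0 c=1 a=0 clk=0
t6.Δ1 d=1 b=0 c=1 a=0 clk=1
t6.Δ2 d=1 b=1 c=0 a=0 clk=1
t6.Δ3 d=0 b=1 c=0 a=0 clk=1
t7.Δ0 d=0 b=1 c=0 a=0 clk=1
t7.Δ1 d=0 b=1 c=0 a=0 clk=0
t8.Δ0 d=0 b=1 c=0 a=0 clk=0
t8.Δ1 d=0 b=1 c=0 a=0 clk=1
t8.Δ2 d=0 b=1 c=1 a=0 clk=1
t8.Δ3 d=1 b=1 c=1 a=1 clk=1
t8.Δ4 d=0 b=1 c=1 a=1 clk=1
t9.Δ0 d=0 b=1 c=1 a=1 clk=1
t9.Δ1 d=0 b=1 c=1 a=1 clk=0
t10.Δ0 d=0 b=1 c=1 a=1 clk=0
t10.Δ1 d=0 b=1 c=1 a=1 clk=1
t10.Δ2 d=0 b=0 c=1 a=1 clk=1
t10.Δ3 d=0 b=0 c=1 a=0 clk=1
t10.Δ4 d=1 b=0 c=1 a=0 clk=1
t11.Δ0 d=1 b=0 c=1 a=0 clk=1
t11.Δ1 d=1 b=0 c=1 a=0 clk=0
t12.Δ0 d=1 b=0 c=1 a=0 clk=0
t12.Δ1 d=1 b=0 c=1 a=0 clk=1
t12.Δ2 d=1 b=1 c=0 a=0 clk=1
t12.Δ3 d=0 b=1 c=0 a=0 clk=1

no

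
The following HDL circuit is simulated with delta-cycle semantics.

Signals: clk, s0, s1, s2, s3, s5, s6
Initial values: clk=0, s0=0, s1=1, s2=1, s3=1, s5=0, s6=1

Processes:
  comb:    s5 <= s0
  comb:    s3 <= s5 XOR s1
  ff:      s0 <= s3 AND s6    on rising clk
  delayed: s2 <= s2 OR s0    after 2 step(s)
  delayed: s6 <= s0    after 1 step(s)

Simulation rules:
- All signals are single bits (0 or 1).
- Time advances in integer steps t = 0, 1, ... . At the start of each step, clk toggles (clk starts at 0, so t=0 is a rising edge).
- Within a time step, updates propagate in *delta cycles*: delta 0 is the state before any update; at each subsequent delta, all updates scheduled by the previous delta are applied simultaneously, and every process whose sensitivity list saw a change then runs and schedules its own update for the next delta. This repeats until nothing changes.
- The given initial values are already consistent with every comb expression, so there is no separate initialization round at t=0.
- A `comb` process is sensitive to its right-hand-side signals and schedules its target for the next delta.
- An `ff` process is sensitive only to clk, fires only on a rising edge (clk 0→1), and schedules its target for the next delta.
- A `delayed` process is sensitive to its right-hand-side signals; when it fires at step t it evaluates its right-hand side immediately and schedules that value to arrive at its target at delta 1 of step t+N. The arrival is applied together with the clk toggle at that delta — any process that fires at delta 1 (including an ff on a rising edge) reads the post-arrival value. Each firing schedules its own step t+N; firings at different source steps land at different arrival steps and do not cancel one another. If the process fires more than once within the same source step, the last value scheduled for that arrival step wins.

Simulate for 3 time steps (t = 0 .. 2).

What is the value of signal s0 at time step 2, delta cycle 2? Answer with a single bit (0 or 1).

0

t0.Δ0 s5=0 s6=1 s2=1 s3=1 s1=1 clk=0 s0=0
t0.Δ1 s5=0 s6=1 s2=1 s3=1 s1=1 clk=1 s0=0
t0.Δ2 s5=0 s6=1 s2=1 s3=1 s1=1 clk=1 s0=1
t0.Δ3 s5=1 s6=1 s2=1 s3=1 s1=1 clk=1 s0=1
t0.Δ4 s5=1 s6=1 s2=1 s3=0 s1=1 clk=1 s0=1
t1.Δ0 s5=1 s6=1 s2=1 s3=0 s1=1 clk=1 s0=1
t1.Δ1 s5=1 s6=1 s2=1 s3=0 s1=1 clk=0 s0=1
t2.Δ0 s5=1 s6=1 s2=1 s3=0 s1=1 clk=0 s0=1
t2.Δ1 s5=1 s6=1 s2=1 s3=0 s1=1 clk=1 s0=1
t2.Δ2 s5=1 s6=1 s2=1 s3=0 s1=1 clk=1 s0=0
t2.Δ3 s5=0 s6=1 s2=1 s3=0 s1=1 clk=1 s0=0
t2.Δ4 s5=0 s6=1 s2=1 s3=1 s1=1 clk=1 s0=0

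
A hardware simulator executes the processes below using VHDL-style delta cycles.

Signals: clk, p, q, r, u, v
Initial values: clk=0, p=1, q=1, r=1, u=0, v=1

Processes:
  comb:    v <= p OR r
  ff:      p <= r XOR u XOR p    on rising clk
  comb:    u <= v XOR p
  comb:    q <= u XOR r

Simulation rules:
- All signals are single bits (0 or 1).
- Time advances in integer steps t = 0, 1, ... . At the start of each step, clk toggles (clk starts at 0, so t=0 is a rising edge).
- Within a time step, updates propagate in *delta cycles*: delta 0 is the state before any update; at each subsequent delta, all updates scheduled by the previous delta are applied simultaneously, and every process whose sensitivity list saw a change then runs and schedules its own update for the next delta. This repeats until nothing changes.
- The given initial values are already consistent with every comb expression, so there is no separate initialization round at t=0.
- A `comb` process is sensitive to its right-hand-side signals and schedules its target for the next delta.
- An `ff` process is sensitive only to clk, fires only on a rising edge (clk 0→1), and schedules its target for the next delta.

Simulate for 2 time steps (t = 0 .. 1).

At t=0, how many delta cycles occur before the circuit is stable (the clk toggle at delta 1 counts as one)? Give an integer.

t0.Δ0 v=1 p=1 clk=0 q=1 r=1 u=0
t0.Δ1 v=1 p=1 clk=1 q=1 r=1 u=0
t0.Δ2 v=1 p=0 clk=1 q=1 r=1 u=0
t0.Δ3 v=1 p=0 clk=1 q=1 r=1 u=1
t0.Δ4 v=1 p=0 clk=1 q=0 r=1 u=1
t1.Δ0 v=1 p=0 clk=1 q=0 r=1 u=1
t1.Δ1 v=1 p=0 clk=0 q=0 r=1 u=1

4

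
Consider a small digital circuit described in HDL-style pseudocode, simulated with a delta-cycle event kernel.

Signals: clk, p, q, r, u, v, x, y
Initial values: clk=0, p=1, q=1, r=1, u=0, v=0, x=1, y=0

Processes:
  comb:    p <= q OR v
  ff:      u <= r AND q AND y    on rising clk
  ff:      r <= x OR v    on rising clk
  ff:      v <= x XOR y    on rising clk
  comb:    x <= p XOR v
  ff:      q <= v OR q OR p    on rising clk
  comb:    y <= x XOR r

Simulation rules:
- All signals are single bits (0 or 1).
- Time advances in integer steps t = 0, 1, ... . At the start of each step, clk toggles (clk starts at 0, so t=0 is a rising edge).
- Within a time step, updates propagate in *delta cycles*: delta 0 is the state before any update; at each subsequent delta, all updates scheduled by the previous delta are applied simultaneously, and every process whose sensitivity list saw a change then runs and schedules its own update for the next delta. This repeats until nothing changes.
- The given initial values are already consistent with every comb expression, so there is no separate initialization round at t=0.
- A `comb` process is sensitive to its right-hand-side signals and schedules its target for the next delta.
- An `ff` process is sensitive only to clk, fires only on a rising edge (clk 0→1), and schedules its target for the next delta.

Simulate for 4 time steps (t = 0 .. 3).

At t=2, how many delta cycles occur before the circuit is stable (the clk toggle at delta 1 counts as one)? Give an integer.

[bits: p,u,clk,v,x,r,y,q]
t=0: Δ0=10001101 Δ1=10101101 Δ2=10111101 Δ3=10110101 Δ4=10110111 | 4Δ
t=1: Δ0=10110111 Δ1=10010111 | 1Δ
t=2: Δ0=10010111 Δ1=10110111 Δ2=11110111 | 2Δ
t=3: Δ0=11110111 Δ1=11010111 | 1Δ

2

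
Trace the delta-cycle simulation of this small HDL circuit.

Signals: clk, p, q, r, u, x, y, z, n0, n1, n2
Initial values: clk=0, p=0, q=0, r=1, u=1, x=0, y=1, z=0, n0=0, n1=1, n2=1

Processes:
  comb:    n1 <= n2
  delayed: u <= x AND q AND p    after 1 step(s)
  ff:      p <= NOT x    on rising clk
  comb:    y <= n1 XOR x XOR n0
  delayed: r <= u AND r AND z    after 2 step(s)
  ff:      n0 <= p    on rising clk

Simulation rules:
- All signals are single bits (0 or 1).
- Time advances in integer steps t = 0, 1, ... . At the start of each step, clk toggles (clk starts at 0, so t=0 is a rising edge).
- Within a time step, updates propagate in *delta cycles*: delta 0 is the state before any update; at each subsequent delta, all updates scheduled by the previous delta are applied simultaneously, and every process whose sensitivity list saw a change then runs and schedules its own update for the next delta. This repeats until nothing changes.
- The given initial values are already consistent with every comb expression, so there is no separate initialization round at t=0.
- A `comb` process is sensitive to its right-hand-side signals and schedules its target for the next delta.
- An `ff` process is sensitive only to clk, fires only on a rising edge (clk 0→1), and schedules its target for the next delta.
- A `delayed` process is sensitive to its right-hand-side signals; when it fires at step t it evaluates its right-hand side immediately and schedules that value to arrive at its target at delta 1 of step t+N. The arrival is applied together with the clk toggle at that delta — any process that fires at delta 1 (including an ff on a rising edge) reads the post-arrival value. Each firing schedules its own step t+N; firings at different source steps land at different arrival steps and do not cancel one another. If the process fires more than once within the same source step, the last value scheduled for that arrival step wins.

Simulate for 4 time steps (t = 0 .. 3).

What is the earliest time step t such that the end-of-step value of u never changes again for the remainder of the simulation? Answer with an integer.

t0.Δ0 z=0 n1=1 n2=1 r=1 x=0 q=0 u=1 clk=0 n0=0 p=0 y=1
t0.Δ1 z=0 n1=1 n2=1 r=1 x=0 q=0 u=1 clk=1 n0=0 p=0 y=1
t0.Δ2 z=0 n1=1 n2=1 r=1 x=0 q=0 u=1 clk=1 n0=0 p=1 y=1
t1.Δ0 z=0 n1=1 n2=1 r=1 x=0 q=0 u=1 clk=1 n0=0 p=1 y=1
t1.Δ1 z=0 n1=1 n2=1 r=1 x=0 q=0 u=0 clk=0 n0=0 p=1 y=1
t2.Δ0 z=0 n1=1 n2=1 r=1 x=0 q=0 u=0 clk=0 n0=0 p=1 y=1
t2.Δ1 z=0 n1=1 n2=1 r=1 x=0 q=0 u=0 clk=1 n0=0 p=1 y=1
t2.Δ2 z=0 n1=1 n2=1 r=1 x=0 q=0 u=0 clk=1 n0=1 p=1 y=1
t2.Δ3 z=0 n1=1 n2=1 r=1 x=0 q=0 u=0 clk=1 n0=1 p=1 y=0
t3.Δ0 z=0 n1=1 n2=1 r=1 x=0 q=0 u=0 clk=1 n0=1 p=1 y=0
t3.Δ1 z=0 n1=1 n2=1 r=0 x=0 q=0 u=0 clk=0 n0=1 p=1 y=0

1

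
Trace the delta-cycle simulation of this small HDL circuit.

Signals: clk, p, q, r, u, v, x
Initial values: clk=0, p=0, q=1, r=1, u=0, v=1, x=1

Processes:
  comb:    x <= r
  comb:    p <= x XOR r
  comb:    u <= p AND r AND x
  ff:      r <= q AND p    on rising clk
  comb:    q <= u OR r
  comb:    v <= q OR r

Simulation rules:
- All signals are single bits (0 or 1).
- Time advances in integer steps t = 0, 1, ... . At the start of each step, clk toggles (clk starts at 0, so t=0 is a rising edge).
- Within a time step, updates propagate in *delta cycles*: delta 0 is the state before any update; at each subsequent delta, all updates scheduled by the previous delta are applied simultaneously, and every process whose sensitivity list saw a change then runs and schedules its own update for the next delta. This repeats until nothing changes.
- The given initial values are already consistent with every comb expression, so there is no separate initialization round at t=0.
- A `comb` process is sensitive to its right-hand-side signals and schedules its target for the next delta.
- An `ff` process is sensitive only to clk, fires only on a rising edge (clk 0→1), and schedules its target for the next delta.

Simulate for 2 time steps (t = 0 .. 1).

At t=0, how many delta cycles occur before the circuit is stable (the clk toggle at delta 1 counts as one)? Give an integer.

t0.Δ0 x=1 p=0 clk=0 r=1 q=1 u=0 v=1
t0.Δ1 x=1 p=0 clk=1 r=1 q=1 u=0 v=1
t0.Δ2 x=1 p=0 clk=1 r=0 q=1 u=0 v=1
t0.Δ3 x=0 p=1 clk=1 r=0 q=0 u=0 v=1
t0.Δ4 x=0 p=0 clk=1 r=0 q=0 u=0 v=0
t1.Δ0 x=0 p=0 clk=1 r=0 q=0 u=0 v=0
t1.Δ1 x=0 p=0 clk=0 r=0 q=0 u=0 v=0

4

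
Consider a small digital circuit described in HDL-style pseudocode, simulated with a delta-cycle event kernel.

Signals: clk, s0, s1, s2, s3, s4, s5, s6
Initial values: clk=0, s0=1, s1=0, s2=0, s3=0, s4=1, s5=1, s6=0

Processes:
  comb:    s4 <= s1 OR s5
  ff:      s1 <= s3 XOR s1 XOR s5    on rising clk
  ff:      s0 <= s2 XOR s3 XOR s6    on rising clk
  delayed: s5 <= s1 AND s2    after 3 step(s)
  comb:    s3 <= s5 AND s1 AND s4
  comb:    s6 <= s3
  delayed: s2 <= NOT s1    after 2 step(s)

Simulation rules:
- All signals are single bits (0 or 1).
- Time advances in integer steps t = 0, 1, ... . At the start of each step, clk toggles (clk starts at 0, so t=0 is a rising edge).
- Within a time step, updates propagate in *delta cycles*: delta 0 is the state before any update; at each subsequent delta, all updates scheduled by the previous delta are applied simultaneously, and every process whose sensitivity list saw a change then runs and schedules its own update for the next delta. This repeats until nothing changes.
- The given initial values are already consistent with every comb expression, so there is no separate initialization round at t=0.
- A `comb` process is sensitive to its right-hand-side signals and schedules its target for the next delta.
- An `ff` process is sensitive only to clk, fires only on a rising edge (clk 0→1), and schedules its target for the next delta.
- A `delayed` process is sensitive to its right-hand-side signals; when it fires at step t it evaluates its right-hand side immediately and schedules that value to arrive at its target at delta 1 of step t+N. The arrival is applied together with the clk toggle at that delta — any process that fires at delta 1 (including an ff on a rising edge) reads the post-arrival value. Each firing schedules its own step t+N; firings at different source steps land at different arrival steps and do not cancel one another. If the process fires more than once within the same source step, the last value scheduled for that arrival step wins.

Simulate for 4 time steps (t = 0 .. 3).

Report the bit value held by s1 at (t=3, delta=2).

1

[bits: s1,s2,clk,s0,s6,s5,s3,s4]
t=0: Δ0=00010101 Δ1=00110101 Δ2=10100101 Δ3=10100111 Δ4=10101111 | 4Δ
t=1: Δ0=10101111 Δ1=10001111 | 1Δ
t=2: Δ0=10001111 Δ1=10101111 | 1Δ
t=3: Δ0=10101111 Δ1=10001011 Δ2=10001001 Δ3=10000001 | 3Δ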